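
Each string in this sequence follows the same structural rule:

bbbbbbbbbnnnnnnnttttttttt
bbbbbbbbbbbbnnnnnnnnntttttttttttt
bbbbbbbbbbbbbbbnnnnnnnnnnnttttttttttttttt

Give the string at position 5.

The n-th term is 3n b's then 2n+1 n's then 3n t's, where the shown terms are n = 3, 4, 5.
Setting n = 7 gives 21, 15, 21 characters in each block.

bbbbbbbbbbbbbbbbbbbbbnnnnnnnnnnnnnnnttttttttttttttttttttt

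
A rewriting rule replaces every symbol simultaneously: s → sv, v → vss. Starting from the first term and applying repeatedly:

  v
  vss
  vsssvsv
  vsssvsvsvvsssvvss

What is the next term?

vsssvsvsvvsssvvsssvvssvsssvsvsvvssvsssvsv

Applying the rule to each of the 17 symbols of vsssvsvsvvsssvvss gives the pieces vss sv sv sv vss sv vss sv vss vss sv sv sv vss vss sv sv, which concatenate to the answer.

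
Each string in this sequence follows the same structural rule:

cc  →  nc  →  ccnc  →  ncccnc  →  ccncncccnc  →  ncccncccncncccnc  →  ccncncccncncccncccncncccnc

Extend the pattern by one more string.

ncccncccncncccncccncncccncncccncccncncccnc

This is a Fibonacci-style word recurrence s(k) = s(k−2)·s(k−1): e.g. cc·nc = ccnc.
The next term joins ncccncccncncccnc and ccncncccncncccncccncncccnc.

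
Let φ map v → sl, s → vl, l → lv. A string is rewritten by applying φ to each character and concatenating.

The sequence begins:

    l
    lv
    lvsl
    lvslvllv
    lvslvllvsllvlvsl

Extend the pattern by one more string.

Rewriting the 16 symbols of lvslvllvsllvlvsl one by one yields lv sl vl lv sl lv lv sl vl lv lv sl lv sl vl lv; concatenated:

lvslvllvsllvlvslvllvlvsllvslvllv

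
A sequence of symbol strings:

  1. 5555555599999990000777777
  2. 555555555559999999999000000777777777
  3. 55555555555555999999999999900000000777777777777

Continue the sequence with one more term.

Each string has the form 5^{3n+2} 9^{3n+1} 0^{2n} 7^{3n}, where the shown terms are n = 2, 3, 4.
At n = 5 the blocks have lengths 17, 16, 10, 15.

5555555555555555599999999999999990000000000777777777777777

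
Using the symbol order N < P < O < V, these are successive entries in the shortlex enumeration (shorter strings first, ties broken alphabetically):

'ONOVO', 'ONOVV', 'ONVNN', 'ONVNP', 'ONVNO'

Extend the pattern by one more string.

ONVNV

Find the rightmost character of ONVNO below V, bump it to the next letter, and reset everything to its right to N.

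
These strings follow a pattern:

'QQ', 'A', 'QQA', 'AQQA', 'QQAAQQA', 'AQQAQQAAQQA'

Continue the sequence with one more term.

Each term (from the third on) is the two preceding terms concatenated in order: term 3 = QQ·A = QQA.
So term 7 is QQAAQQA·AQQAQQAAQQA.

QQAAQQAAQQAQQAAQQA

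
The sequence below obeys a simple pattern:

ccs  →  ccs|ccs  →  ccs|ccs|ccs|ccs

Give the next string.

ccs|ccs|ccs|ccs|ccs|ccs|ccs|ccs

Every step duplicates the string with '|' between the halves.
One more doubling of ccs|ccs|ccs|ccs gives the answer.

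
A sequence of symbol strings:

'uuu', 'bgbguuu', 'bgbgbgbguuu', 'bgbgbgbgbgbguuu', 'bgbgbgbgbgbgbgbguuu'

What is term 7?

bgbgbgbgbgbgbgbgbgbgbgbguuu

The strings grow by a fixed prefix bgbg each time.
From bgbgbgbgbgbgbgbguuu, 2 further steps: bgbgbgbgbgbgbgbguuu → bgbgbgbgbgbgbgbgbgbguuu → (answer).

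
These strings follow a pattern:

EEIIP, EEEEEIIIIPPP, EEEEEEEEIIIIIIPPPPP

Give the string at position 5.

Reading off run lengths: E runs 2, 5, 8; I runs 2, 4, 6; P runs 1, 3, 5 — each is linear in n (n = 1, 2, …).
For term 5, n = 5, so the run lengths are 14, 10, 9.

EEEEEEEEEEEEEEIIIIIIIIIIPPPPPPPPP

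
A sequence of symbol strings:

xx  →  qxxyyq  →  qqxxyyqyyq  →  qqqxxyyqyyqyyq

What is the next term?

s(k+1) = q·s(k)·yyq, so each term gains q as a prefix and yyq as a suffix.
One more step from qqqxxyyqyyqyyq gives the answer.

qqqqxxyyqyyqyyqyyq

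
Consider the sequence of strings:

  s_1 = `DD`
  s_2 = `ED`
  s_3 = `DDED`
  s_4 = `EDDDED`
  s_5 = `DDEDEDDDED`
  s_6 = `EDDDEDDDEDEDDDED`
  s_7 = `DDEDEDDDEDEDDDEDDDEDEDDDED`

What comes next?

This is a Fibonacci-style word recurrence s(k) = s(k−2)·s(k−1): e.g. DD·ED = DDED.
Continuing: EDDDEDDDEDEDDDED · DDEDEDDDEDEDDDEDDDEDEDDDED gives term 8.

EDDDEDDDEDEDDDEDDDEDEDDDEDEDDDEDDDEDEDDDED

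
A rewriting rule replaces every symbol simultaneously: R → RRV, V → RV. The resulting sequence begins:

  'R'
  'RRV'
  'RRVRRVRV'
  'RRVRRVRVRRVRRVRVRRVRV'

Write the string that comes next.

RRVRRVRVRRVRRVRVRRVRVRRVRRVRVRRVRRVRVRRVRVRRVRRVRVRRVRV

Applying the rule to each of the 21 symbols of RRVRRVRVRRVRRVRVRRVRV gives the pieces RRV RRV RV RRV RRV RV RRV RV RRV RRV RV RRV RRV RV RRV RV RRV RRV RV RRV RV, which concatenate to the answer.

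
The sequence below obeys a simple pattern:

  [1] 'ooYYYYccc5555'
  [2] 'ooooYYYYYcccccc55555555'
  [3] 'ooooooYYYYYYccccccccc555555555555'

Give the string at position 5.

Each string has the form o^{2n} Y^{n+3} c^{3n} 5^{4n} (n = 1, 2, …).
At n = 5 the blocks have lengths 10, 8, 15, 20.

ooooooooooYYYYYYYYccccccccccccccc55555555555555555555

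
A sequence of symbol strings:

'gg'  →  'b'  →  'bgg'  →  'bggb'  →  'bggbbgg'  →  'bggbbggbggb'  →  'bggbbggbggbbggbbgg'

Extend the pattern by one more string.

This is a Fibonacci-style word recurrence s(k) = s(k−1)·s(k−2): e.g. b·gg = bgg.
The next term joins bggbbggbggbbggbbgg and bggbbggbggb.

bggbbggbggbbggbbggbggbbggbggb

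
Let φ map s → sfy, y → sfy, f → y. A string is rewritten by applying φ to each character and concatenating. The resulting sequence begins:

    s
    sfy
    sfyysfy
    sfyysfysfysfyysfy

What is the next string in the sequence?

sfyysfysfysfyysfysfyysfysfyysfysfysfyysfy

Replace each of the 17 characters of sfyysfysfysfyysfy in place — sfy y sfy sfy sfy y sfy sfy y sfy sfy y sfy sfy sfy y sfy — and concatenate.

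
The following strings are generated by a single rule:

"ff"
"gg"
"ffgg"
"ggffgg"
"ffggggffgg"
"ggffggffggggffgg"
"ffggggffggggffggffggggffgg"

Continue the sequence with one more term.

Each term (from the third on) is the two preceding terms concatenated in order: term 3 = ff·gg = ffgg.
So term 8 is ggffggffggggffgg·ffggggffggggffggffggggffgg.

ggffggffggggffggffggggffggggffggffggggffgg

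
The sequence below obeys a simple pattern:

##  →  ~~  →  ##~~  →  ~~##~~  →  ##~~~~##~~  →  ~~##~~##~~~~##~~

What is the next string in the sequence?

Each term (from the third on) is the two preceding terms concatenated in order: term 3 = ##·~~ = ##~~.
So term 7 is ##~~~~##~~·~~##~~##~~~~##~~.

##~~~~##~~~~##~~##~~~~##~~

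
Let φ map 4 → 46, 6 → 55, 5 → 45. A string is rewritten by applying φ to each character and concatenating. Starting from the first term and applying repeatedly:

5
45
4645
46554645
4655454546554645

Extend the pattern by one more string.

46554545464546454655454546554645

φ(4655454546554645) expands symbol-by-symbol to 46 55 45 45 46 45 46 45 46 55 45 45 46 55 46 45; joining the 16 pieces gives the next term.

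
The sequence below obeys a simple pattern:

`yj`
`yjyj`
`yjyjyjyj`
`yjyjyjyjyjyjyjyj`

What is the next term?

Every step duplicates the string.
One more doubling of yjyjyjyjyjyjyjyj gives the answer.

yjyjyjyjyjyjyjyjyjyjyjyjyjyjyjyj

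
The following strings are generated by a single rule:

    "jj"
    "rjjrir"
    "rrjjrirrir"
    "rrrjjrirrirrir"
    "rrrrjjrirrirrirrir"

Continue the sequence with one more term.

s(k+1) = r·s(k)·rir, so each term gains r as a prefix and rir as a suffix.
Applying this once more to rrrrjjrirrirrirrir:

rrrrrjjrirrirrirrirrir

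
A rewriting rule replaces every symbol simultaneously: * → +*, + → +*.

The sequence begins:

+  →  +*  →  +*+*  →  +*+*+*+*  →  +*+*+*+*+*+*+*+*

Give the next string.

Replace each of the 16 characters of +*+*+*+*+*+*+*+* in place — +* +* +* +* +* +* +* +* +* +* +* +* +* +* +* +* — and concatenate.

+*+*+*+*+*+*+*+*+*+*+*+*+*+*+*+*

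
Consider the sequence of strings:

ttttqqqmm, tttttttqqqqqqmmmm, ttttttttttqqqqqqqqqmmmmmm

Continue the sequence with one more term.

tttttttttttttqqqqqqqqqqqqmmmmmmmm

The n-th term is 3n+1 t's then 3n q's then 2n m's (n = 1, 2, …).
For the next term, n = 4, so the run lengths are 13, 12, 8.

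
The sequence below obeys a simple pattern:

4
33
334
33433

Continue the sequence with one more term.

33433334

From term 3 onward, concatenate the last term with the second-to-last: 33·4 = 334, 334·33 = 33433, …
Continuing: 33433 · 334 gives term 5.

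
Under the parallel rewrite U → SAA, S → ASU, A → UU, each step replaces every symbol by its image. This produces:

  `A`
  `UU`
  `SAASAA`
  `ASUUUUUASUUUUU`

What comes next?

UUASUSAASAASAASAASAAUUASUSAASAASAASAASAA

Replace each of the 14 characters of ASUUUUUASUUUUU in place — UU ASU SAA SAA SAA SAA SAA UU ASU SAA SAA SAA SAA SAA — and concatenate.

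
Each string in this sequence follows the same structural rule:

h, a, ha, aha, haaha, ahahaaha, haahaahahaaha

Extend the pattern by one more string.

ahahaahahaahaahahaaha

From term 3 onward, concatenate the second-to-last term with the last: h·a = ha, a·ha = aha, …
Continuing: ahahaaha · haahaahahaaha gives term 8.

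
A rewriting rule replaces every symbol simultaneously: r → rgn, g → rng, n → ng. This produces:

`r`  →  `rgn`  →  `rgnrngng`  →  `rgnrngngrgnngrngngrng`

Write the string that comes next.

Applying the rule to each of the 21 symbols of rgnrngngrgnngrngngrng gives the pieces rgn rng ng rgn ng rng ng rng rgn rng ng ng rng rgn ng rng ng rng rgn ng rng, which concatenate to the answer.

rgnrngngrgnngrngngrngrgnrngngngrngrgnngrngngrngrgnngrng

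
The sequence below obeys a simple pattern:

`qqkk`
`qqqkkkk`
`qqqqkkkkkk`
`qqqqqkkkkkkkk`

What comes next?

The n-th term is n+1 q's then 2n k's (n = 1, 2, …).
For the next term, n = 5, so the run lengths are 6, 10.

qqqqqqkkkkkkkkkk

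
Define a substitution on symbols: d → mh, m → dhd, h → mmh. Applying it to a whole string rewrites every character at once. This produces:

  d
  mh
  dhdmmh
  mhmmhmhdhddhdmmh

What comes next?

φ(mhmmhmhdhddhdmmh) expands symbol-by-symbol to dhd mmh dhd dhd mmh dhd mmh mh mmh mh mh mmh mh dhd dhd mmh; joining the 16 pieces gives the next term.

dhdmmhdhddhdmmhdhdmmhmhmmhmhmhmmhmhdhddhdmmh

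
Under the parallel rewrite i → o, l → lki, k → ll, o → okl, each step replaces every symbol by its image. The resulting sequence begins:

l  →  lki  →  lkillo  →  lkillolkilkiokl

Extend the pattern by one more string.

Rewriting the 15 symbols of lkillolkilkiokl one by one yields lki ll o lki lki okl lki ll o lki ll o okl ll lki; concatenated:

lkillolkilkiokllkillolkillookllllki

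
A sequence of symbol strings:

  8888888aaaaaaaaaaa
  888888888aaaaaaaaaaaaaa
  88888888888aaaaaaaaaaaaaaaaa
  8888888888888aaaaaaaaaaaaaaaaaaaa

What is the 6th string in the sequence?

88888888888888888aaaaaaaaaaaaaaaaaaaaaaaaaa

Each string has the form 8^{2n+1} a^{3n+2}, where the shown terms are n = 3, 4, 5, 6.
Setting n = 8 gives 17, 26 characters in each block.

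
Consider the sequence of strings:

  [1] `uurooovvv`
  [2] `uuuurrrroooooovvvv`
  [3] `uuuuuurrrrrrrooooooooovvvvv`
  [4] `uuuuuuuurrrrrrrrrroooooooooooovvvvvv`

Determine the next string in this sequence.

uuuuuuuuuurrrrrrrrrrrrrooooooooooooooovvvvvvv

Reading off run lengths: u runs 2, 4, 6, 8; r runs 1, 4, 7, 10; o runs 3, 6, 9, 12; v runs 3, 4, 5, 6 — each is linear in n (n = 1, 2, …).
Setting n = 5 gives 10, 13, 15, 7 characters in each block.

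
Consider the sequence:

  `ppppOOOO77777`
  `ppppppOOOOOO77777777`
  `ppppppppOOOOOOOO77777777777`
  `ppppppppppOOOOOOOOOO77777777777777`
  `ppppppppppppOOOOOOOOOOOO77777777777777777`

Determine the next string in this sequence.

Each string has the form p^{2n} O^{2n} 7^{3n-1}, where the shown terms are n = 2, 3, 4, 5, 6.
For the next term, n = 7, so the run lengths are 14, 14, 20.

ppppppppppppppOOOOOOOOOOOOOO77777777777777777777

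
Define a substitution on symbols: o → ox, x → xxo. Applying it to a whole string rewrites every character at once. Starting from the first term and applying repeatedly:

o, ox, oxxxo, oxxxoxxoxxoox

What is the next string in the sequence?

Replace each of the 13 characters of oxxxoxxoxxoox in place — ox xxo xxo xxo ox xxo xxo ox xxo xxo ox ox xxo — and concatenate.

oxxxoxxoxxooxxxoxxooxxxoxxooxoxxxo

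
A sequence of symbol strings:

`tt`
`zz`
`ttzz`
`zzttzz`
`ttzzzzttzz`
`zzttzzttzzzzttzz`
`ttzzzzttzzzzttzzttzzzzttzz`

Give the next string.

zzttzzttzzzzttzzttzzzzttzzzzttzzttzzzzttzz

From term 3 onward, concatenate the second-to-last term with the last: tt·zz = ttzz, zz·ttzz = zzttzz, …
The next term joins zzttzzttzzzzttzz and ttzzzzttzzzzttzzttzzzzttzz.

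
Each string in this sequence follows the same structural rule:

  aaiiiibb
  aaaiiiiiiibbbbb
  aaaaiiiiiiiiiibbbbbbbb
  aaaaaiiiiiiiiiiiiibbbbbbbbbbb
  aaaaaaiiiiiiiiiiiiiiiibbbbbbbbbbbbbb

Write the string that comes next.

aaaaaaaiiiiiiiiiiiiiiiiiiibbbbbbbbbbbbbbbbb

Reading off run lengths: a runs 2, 3, 4, 5, 6; i runs 4, 7, 10, 13, 16; b runs 2, 5, 8, 11, 14 — each is linear in n (n = 1, 2, …).
At n = 6 the blocks have lengths 7, 19, 17.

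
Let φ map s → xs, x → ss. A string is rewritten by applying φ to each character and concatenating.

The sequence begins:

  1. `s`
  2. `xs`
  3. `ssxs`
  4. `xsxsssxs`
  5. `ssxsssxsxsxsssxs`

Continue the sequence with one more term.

xsxsssxsxsxsssxsssxsssxsxsxsssxs

Applying the rule to each of the 16 symbols of ssxsssxsxsxsssxs gives the pieces xs xs ss xs xs xs ss xs ss xs ss xs xs xs ss xs, which concatenate to the answer.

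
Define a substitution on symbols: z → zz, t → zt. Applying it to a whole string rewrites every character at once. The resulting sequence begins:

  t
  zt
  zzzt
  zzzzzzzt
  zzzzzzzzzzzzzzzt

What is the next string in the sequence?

Replace each of the 16 characters of zzzzzzzzzzzzzzzt in place — zz zz zz zz zz zz zz zz zz zz zz zz zz zz zz zt — and concatenate.

zzzzzzzzzzzzzzzzzzzzzzzzzzzzzzzt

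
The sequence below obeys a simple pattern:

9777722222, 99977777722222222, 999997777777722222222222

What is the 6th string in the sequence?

999999999997777777777777722222222222222222222

Reading off run lengths: 9 runs 1, 3, 5; 7 runs 4, 6, 8; 2 runs 5, 8, 11 — each is linear in n (n = 1, 2, …).
For term 6, n = 6, so the run lengths are 11, 14, 20.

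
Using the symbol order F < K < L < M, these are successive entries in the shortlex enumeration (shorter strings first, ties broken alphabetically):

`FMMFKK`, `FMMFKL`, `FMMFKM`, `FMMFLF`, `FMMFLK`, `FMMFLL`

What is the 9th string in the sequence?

FMMFMK

Continuing the enumeration 3 steps past FMMFLL: FMMFLL → FMMFLM → FMMFMF → (answer).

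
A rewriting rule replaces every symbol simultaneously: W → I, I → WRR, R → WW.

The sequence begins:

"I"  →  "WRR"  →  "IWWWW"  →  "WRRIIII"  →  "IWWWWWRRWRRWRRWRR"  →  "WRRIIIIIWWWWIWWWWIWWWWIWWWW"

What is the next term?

Rewriting the 27 symbols of WRRIIIIIWWWWIWWWWIWWWWIWWWW one by one yields I WW WW WRR WRR WRR WRR WRR I I I I WRR I I I I WRR I I I I WRR I I I I; concatenated:

IWWWWWRRWRRWRRWRRWRRIIIIWRRIIIIWRRIIIIWRRIIII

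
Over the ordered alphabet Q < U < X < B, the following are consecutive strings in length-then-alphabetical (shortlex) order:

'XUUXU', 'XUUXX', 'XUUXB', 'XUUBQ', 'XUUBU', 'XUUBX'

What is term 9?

Stepping forward 3 times from XUUBX: XUUBX → XUUBB → XUXQQ, then the target.

XUXQU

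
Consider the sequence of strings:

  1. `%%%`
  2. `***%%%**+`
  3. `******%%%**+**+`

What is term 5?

s(k+1) = ***·s(k)·**+, so each term gains *** as a prefix and **+ as a suffix.
From ******%%%**+**+, 2 further steps: ******%%%**+**+ → *********%%%**+**+**+ → (answer).

************%%%**+**+**+**+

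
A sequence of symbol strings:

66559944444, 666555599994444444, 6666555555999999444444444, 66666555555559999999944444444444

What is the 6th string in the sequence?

6666666555555555555999999999999444444444444444

Term n consists of n+1 6's, followed by 2n 5's, followed by 2n 9's, followed by 2n+3 4's (n = 1, 2, …).
For term 6, n = 6, so the run lengths are 7, 12, 12, 15.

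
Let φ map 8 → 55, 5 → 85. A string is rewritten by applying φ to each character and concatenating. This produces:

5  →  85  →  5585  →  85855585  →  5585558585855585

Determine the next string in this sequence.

85855585858555855585558585855585

Applying the rule to each of the 16 symbols of 5585558585855585 gives the pieces 85 85 55 85 85 85 55 85 55 85 55 85 85 85 55 85, which concatenate to the answer.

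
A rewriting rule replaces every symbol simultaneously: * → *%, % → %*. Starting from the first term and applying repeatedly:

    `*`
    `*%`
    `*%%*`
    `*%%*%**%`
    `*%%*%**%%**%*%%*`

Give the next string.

Applying the rule to each of the 16 symbols of *%%*%**%%**%*%%* gives the pieces *% %* %* *% %* *% *% %* %* *% *% %* *% %* %* *%, which concatenate to the answer.

*%%*%**%%**%*%%*%**%*%%**%%*%**%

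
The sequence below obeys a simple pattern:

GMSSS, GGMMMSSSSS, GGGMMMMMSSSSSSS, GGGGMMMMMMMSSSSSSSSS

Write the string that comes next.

Term n consists of n G's, followed by 2n-1 M's, followed by 2n+1 S's (n = 1, 2, …).
For the next term, n = 5, so the run lengths are 5, 9, 11.

GGGGGMMMMMMMMMSSSSSSSSSSS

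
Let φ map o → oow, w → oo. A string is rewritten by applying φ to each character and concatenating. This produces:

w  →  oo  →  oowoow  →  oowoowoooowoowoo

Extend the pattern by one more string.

oowoowoooowoowoooowoowoowoowoooowoowoooowoow

φ(oowoowoooowoowoo) expands symbol-by-symbol to oow oow oo oow oow oo oow oow oow oow oo oow oow oo oow oow; joining the 16 pieces gives the next term.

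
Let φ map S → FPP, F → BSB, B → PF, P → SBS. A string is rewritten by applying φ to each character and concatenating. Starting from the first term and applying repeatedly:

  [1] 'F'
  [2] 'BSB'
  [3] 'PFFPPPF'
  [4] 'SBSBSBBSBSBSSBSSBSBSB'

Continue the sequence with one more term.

φ(SBSBSBBSBSBSSBSSBSBSB) expands symbol-by-symbol to FPP PF FPP PF FPP PF PF FPP PF FPP PF FPP FPP PF FPP FPP PF FPP PF FPP PF; joining the 21 pieces gives the next term.

FPPPFFPPPFFPPPFPFFPPPFFPPPFFPPFPPPFFPPFPPPFFPPPFFPPPF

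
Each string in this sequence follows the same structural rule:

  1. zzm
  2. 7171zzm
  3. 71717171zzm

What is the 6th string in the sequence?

71717171717171717171zzm

The strings grow by a fixed prefix 7171 each time.
From 71717171zzm, 3 further steps: 71717171zzm → 717171717171zzm → 7171717171717171zzm → (answer).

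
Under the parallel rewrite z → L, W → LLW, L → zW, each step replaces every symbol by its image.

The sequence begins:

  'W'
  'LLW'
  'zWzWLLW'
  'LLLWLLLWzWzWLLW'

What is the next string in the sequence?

Replace each of the 15 characters of LLLWLLLWzWzWLLW in place — zW zW zW LLW zW zW zW LLW L LLW L LLW zW zW LLW — and concatenate.

zWzWzWLLWzWzWzWLLWLLLWLLLWzWzWLLW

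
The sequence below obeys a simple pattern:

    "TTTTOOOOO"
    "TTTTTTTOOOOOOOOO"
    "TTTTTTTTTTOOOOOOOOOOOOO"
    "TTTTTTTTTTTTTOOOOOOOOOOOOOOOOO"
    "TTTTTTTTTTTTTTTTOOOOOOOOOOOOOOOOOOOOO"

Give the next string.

TTTTTTTTTTTTTTTTTTTOOOOOOOOOOOOOOOOOOOOOOOOO

Reading off run lengths: T runs 4, 7, 10, 13, 16; O runs 5, 9, 13, 17, 21 — each is linear in n (n = 1, 2, …).
Setting n = 6 gives 19, 25 characters in each block.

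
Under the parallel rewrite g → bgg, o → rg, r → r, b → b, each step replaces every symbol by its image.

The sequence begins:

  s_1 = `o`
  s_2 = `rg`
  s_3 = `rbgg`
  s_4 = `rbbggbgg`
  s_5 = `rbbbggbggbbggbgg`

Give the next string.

rbbbbggbggbbggbggbbbggbggbbggbgg

φ(rbbbggbggbbggbgg) expands symbol-by-symbol to r b b b bgg bgg b bgg bgg b b bgg bgg b bgg bgg; joining the 16 pieces gives the next term.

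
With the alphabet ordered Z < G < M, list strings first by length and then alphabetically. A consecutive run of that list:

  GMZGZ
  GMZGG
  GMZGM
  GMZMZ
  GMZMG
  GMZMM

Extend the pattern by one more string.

GMGZZ

The successor of GMZMM increments the rightmost position that isn't already M and resets every position after it to Z.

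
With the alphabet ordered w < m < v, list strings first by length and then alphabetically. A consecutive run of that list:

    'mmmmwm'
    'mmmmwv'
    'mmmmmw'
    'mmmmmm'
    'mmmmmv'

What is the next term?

The successor of mmmmmv increments the rightmost position that isn't already v and resets every position after it to w.

mmmmvw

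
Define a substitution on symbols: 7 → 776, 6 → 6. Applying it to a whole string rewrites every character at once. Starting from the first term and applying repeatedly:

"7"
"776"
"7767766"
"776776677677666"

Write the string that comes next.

Replace each of the 15 characters of 776776677677666 in place — 776 776 6 776 776 6 6 776 776 6 776 776 6 6 6 — and concatenate.

7767766776776667767766776776666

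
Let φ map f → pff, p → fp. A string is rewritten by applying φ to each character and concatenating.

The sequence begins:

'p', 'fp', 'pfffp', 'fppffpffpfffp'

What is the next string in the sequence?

pfffpfppffpfffppffpfffppffpffpfffp

φ(fppffpffpfffp) expands symbol-by-symbol to pff fp fp pff pff fp pff pff fp pff pff pff fp; joining the 13 pieces gives the next term.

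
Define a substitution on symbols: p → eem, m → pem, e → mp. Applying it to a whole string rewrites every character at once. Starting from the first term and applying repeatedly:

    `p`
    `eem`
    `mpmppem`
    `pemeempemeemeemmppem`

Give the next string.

eemmppemmpmppemeemmppemmpmppemmpmppempemeemeemmppem

Replace each of the 20 characters of pemeempemeemeemmppem in place — eem mp pem mp mp pem eem mp pem mp mp pem mp mp pem pem eem eem mp pem — and concatenate.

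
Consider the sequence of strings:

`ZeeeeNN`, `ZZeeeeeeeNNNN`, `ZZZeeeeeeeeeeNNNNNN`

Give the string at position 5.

ZZZZZeeeeeeeeeeeeeeeeNNNNNNNNNN

Reading off run lengths: Z runs 1, 2, 3; e runs 4, 7, 10; N runs 2, 4, 6 — each is linear in n (n = 1, 2, …).
Setting n = 5 gives 5, 16, 10 characters in each block.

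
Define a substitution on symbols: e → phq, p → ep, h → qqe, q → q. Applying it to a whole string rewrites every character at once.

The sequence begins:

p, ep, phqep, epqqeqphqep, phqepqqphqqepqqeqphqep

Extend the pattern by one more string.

Rewriting the 22 symbols of phqepqqphqqepqqeqphqep one by one yields ep qqe q phq ep q q ep qqe q q phq ep q q phq q ep qqe q phq ep; concatenated:

epqqeqphqepqqepqqeqqphqepqqphqqepqqeqphqep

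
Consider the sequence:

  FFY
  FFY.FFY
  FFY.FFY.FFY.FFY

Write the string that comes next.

Every step duplicates the string with '.' between the halves.
One more doubling of FFY.FFY.FFY.FFY gives the answer.

FFY.FFY.FFY.FFY.FFY.FFY.FFY.FFY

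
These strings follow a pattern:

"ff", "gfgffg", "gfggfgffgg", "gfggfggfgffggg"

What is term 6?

gfggfggfggfggfgffggggg

Each term wraps the previous one in gfg on the left and g on the right.
From gfggfggfgffggg, 2 further steps: gfggfggfgffggg → gfggfggfggfgffgggg → (answer).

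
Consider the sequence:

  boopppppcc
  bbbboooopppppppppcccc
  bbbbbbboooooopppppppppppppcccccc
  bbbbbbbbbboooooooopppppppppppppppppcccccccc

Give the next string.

The n-th term is 3n-2 b's then 2n o's then 4n+1 p's then 2n c's (n = 1, 2, …).
At n = 5 the blocks have lengths 13, 10, 21, 10.

bbbbbbbbbbbbboooooooooopppppppppppppppppppppcccccccccc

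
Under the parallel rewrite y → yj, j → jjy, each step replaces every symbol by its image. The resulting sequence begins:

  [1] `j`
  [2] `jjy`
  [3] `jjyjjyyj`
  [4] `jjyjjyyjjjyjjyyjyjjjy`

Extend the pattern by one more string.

Rewriting the 21 symbols of jjyjjyyjjjyjjyyjyjjjy one by one yields jjy jjy yj jjy jjy yj yj jjy jjy jjy yj jjy jjy yj yj jjy yj jjy jjy jjy yj; concatenated:

jjyjjyyjjjyjjyyjyjjjyjjyjjyyjjjyjjyyjyjjjyyjjjyjjyjjyyj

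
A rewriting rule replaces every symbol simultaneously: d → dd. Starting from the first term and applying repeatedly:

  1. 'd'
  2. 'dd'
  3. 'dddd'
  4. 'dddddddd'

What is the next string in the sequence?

dddddddddddddddd

Apply φ to dddddddd symbol by symbol: d→dd, d→dd, d→dd, d→dd, d→dd, d→dd, d→dd, d→dd; joined: dd dd dd dd dd dd dd dd.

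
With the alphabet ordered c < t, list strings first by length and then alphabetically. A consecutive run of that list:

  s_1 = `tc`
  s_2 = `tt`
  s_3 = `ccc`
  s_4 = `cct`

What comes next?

ctc

The successor of cct increments the rightmost position that isn't already t and resets every position after it to c.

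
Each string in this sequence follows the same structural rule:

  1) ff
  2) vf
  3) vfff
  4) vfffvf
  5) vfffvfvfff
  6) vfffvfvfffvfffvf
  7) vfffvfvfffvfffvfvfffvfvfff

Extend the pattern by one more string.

vfffvfvfffvfffvfvfffvfvfffvfffvfvfffvfffvf

Each term (from the third on) is the previous term followed by the one before it: term 3 = vf·ff = vfff.
Continuing: vfffvfvfffvfffvfvfffvfvfff · vfffvfvfffvfffvf gives term 8.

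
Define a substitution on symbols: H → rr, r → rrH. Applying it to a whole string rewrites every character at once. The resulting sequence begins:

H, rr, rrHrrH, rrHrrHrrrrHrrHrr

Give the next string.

Rewriting the 16 symbols of rrHrrHrrrrHrrHrr one by one yields rrH rrH rr rrH rrH rr rrH rrH rrH rrH rr rrH rrH rr rrH rrH; concatenated:

rrHrrHrrrrHrrHrrrrHrrHrrHrrHrrrrHrrHrrrrHrrH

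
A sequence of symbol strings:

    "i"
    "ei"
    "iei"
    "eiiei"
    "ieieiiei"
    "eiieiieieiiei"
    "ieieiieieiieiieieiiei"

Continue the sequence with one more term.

eiieiieieiieiieieiieieiieiieieiiei

From term 3 onward, concatenate the second-to-last term with the last: i·ei = iei, ei·iei = eiiei, …
Continuing: eiieiieieiiei · ieieiieieiieiieieiiei gives term 8.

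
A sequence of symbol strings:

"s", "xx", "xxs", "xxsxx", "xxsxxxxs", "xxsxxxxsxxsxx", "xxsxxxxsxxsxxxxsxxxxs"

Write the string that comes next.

Each term (from the third on) is the previous term followed by the one before it: term 3 = xx·s = xxs.
Continuing: xxsxxxxsxxsxxxxsxxxxs · xxsxxxxsxxsxx gives term 8.

xxsxxxxsxxsxxxxsxxxxsxxsxxxxsxxsxx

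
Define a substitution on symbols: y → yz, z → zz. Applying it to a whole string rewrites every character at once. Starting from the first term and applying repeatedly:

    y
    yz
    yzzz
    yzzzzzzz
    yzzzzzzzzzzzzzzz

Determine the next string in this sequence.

φ(yzzzzzzzzzzzzzzz) expands symbol-by-symbol to yz zz zz zz zz zz zz zz zz zz zz zz zz zz zz zz; joining the 16 pieces gives the next term.

yzzzzzzzzzzzzzzzzzzzzzzzzzzzzzzz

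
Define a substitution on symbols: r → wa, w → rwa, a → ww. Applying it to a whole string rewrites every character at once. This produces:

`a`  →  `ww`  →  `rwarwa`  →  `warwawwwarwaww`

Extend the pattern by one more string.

φ(warwawwwarwaww) expands symbol-by-symbol to rwa ww wa rwa ww rwa rwa rwa ww wa rwa ww rwa rwa; joining the 14 pieces gives the next term.

rwawwwarwawwrwarwarwawwwarwawwrwarwa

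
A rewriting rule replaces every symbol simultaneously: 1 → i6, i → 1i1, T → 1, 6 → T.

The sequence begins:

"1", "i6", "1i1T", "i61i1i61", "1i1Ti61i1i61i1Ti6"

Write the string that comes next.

i61i1i611i1Ti61i1i61i1Ti61i1i611i1T

Replace each of the 17 characters of 1i1Ti61i1i61i1Ti6 in place — i6 1i1 i6 1 1i1 T i6 1i1 i6 1i1 T i6 1i1 i6 1 1i1 T — and concatenate.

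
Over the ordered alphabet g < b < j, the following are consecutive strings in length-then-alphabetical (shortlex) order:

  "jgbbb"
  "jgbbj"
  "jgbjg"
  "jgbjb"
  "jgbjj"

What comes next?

The successor of jgbjj increments the rightmost position that isn't already j and resets every position after it to g.

jgjgg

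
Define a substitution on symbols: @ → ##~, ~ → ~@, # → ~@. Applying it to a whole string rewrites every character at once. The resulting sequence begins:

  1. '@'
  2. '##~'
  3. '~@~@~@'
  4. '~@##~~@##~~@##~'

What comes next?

~@##~~@~@~@~@##~~@~@~@~@##~~@~@~@

Replace each of the 15 characters of ~@##~~@##~~@##~ in place — ~@ ##~ ~@ ~@ ~@ ~@ ##~ ~@ ~@ ~@ ~@ ##~ ~@ ~@ ~@ — and concatenate.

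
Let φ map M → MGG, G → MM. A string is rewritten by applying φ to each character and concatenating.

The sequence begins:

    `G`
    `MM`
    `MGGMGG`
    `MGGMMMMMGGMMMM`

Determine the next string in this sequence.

φ(MGGMMMMMGGMMMM) expands symbol-by-symbol to MGG MM MM MGG MGG MGG MGG MGG MM MM MGG MGG MGG MGG; joining the 14 pieces gives the next term.

MGGMMMMMGGMGGMGGMGGMGGMMMMMGGMGGMGGMGG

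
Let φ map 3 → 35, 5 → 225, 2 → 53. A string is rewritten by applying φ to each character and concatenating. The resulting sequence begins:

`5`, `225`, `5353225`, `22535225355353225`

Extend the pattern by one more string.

Rewriting the 17 symbols of 22535225355353225 one by one yields 53 53 225 35 225 53 53 225 35 225 225 35 225 35 53 53 225; concatenated:

53532253522553532253522522535225355353225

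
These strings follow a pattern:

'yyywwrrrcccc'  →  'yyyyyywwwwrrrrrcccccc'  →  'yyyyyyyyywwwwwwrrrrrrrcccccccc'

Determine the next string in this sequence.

The n-th term is 3n y's then 2n w's then 2n+1 r's then 2n+2 c's (n = 1, 2, …).
Setting n = 4 gives 12, 8, 9, 10 characters in each block.

yyyyyyyyyyyywwwwwwwwrrrrrrrrrcccccccccc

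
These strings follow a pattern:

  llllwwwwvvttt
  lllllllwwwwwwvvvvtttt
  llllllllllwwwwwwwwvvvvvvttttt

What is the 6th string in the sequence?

lllllllllllllllllllwwwwwwwwwwwwwwvvvvvvvvvvvvtttttttt

The n-th term is 3n-2 l's then 2n w's then 2n-2 v's then n+1 t's, where the shown terms are n = 2, 3, 4.
For term 6, n = 7, so the run lengths are 19, 14, 12, 8.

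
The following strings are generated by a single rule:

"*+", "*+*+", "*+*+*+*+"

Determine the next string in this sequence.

Each string is two copies of the previous one concatenated.
One more doubling of *+*+*+*+ gives the answer.

*+*+*+*+*+*+*+*+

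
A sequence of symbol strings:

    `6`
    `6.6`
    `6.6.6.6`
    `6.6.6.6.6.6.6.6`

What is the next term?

s(k+1) = s(k)·.·s(k) — each term doubles the last with '.' between the halves.
Doubling 6.6.6.6.6.6.6.6 with '.' between the halves:

6.6.6.6.6.6.6.6.6.6.6.6.6.6.6.6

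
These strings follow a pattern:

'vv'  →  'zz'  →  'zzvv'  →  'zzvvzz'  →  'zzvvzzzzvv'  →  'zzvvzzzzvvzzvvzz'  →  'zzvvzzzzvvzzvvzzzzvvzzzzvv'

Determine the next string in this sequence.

Each term (from the third on) is the previous term followed by the one before it: term 3 = zz·vv = zzvv.
Continuing: zzvvzzzzvvzzvvzzzzvvzzzzvv · zzvvzzzzvvzzvvzz gives term 8.

zzvvzzzzvvzzvvzzzzvvzzzzvvzzvvzzzzvvzzvvzz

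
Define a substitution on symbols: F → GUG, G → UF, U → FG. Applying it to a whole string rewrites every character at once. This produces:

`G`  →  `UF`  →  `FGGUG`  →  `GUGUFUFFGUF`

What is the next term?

UFFGUFFGGUGFGGUGGUGUFFGGUG

Rewriting each symbol of GUGUFUFFGUF: G→UF, U→FG, G→UF, U→FG, F→GUG, U→FG, F→GUG, F→GUG, G→UF, U→FG, F→GUG, which concatenates to UF FG UF FG GUG FG GUG GUG UF FG GUG.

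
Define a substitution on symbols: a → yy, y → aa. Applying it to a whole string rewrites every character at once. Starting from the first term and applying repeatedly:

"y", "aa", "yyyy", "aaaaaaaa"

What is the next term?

Rewriting each symbol of aaaaaaaa: a→yy, a→yy, a→yy, a→yy, a→yy, a→yy, a→yy, a→yy, which concatenates to yy yy yy yy yy yy yy yy.

yyyyyyyyyyyyyyyy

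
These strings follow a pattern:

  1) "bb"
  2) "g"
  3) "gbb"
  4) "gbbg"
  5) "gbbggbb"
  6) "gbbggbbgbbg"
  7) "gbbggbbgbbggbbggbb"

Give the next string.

From term 3 onward, concatenate the last term with the second-to-last: g·bb = gbb, gbb·g = gbbg, …
The next term joins gbbggbbgbbggbbggbb and gbbggbbgbbg.

gbbggbbgbbggbbggbbgbbggbbgbbg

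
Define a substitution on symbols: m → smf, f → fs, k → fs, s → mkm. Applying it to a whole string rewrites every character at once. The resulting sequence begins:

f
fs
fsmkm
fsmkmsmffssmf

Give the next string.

Applying the rule to each of the 13 symbols of fsmkmsmffssmf gives the pieces fs mkm smf fs smf mkm smf fs fs mkm mkm smf fs, which concatenate to the answer.

fsmkmsmffssmfmkmsmffsfsmkmmkmsmffs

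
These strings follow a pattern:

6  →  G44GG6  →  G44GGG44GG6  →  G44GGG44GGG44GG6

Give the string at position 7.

G44GGG44GGG44GGG44GGG44GGG44GG6

The strings grow by a fixed prefix G44GG each time.
From G44GGG44GGG44GG6, 3 further steps: G44GGG44GGG44GG6 → G44GGG44GGG44GGG44GG6 → G44GGG44GGG44GGG44GGG44GG6 → (answer).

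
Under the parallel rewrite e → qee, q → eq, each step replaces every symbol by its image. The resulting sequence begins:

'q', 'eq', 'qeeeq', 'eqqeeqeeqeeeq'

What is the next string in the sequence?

Replace each of the 13 characters of eqqeeqeeqeeeq in place — qee eq eq qee qee eq qee qee eq qee qee qee eq — and concatenate.

qeeeqeqqeeqeeeqqeeqeeeqqeeqeeqeeeq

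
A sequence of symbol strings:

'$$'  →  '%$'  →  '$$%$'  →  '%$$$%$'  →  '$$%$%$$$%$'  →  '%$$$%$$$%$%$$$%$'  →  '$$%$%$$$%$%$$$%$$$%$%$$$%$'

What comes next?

Each term (from the third on) is the two preceding terms concatenated in order: term 3 = $$·%$ = $$%$.
Continuing: %$$$%$$$%$%$$$%$ · $$%$%$$$%$%$$$%$$$%$%$$$%$ gives term 8.

%$$$%$$$%$%$$$%$$$%$%$$$%$%$$$%$$$%$%$$$%$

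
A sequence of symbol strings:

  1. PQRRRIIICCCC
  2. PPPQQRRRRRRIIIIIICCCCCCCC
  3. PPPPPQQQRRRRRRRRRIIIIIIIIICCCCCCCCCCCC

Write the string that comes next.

PPPPPPPQQQQRRRRRRRRRRRRIIIIIIIIIIIICCCCCCCCCCCCCCCC

Reading off run lengths: P runs 1, 3, 5; Q runs 1, 2, 3; R runs 3, 6, 9; I runs 3, 6, 9; C runs 4, 8, 12 — each is linear in n (n = 1, 2, …).
At n = 4 the blocks have lengths 7, 4, 12, 12, 16.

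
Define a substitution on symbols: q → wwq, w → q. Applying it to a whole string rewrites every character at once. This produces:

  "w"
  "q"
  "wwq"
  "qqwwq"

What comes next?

Expanding qqwwq: q→wwq, q→wwq, w→q, w→q, q→wwq. Concatenated: wwq wwq q q wwq.

wwqwwqqqwwq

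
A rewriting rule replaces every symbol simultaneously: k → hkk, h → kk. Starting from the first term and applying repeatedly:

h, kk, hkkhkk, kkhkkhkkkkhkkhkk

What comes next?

hkkhkkkkhkkhkkkkhkkhkkhkkhkkkkhkkhkkkkhkkhkk

φ(kkhkkhkkkkhkkhkk) expands symbol-by-symbol to hkk hkk kk hkk hkk kk hkk hkk hkk hkk kk hkk hkk kk hkk hkk; joining the 16 pieces gives the next term.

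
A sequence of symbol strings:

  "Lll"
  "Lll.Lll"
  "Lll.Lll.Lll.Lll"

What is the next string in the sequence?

Each string is two copies of the previous one joined by '.'.
Doubling Lll.Lll.Lll.Lll with '.' between the halves:

Lll.Lll.Lll.Lll.Lll.Lll.Lll.Lll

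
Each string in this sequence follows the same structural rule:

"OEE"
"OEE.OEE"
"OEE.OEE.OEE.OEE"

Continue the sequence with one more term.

OEE.OEE.OEE.OEE.OEE.OEE.OEE.OEE

Every step duplicates the string with '.' between the halves.
So the next term is two copies of OEE.OEE.OEE.OEE with '.' between the halves.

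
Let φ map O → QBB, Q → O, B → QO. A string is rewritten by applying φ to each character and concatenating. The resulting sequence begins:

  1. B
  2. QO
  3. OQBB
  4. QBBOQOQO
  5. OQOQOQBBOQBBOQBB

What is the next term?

φ(OQOQOQBBOQBBOQBB) expands symbol-by-symbol to QBB O QBB O QBB O QO QO QBB O QO QO QBB O QO QO; joining the 16 pieces gives the next term.

QBBOQBBOQBBOQOQOQBBOQOQOQBBOQOQO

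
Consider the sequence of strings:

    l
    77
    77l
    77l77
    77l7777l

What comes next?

77l7777l77l77

This is a Fibonacci-style word recurrence s(k) = s(k−1)·s(k−2): e.g. 77·l = 77l.
So term 6 is 77l7777l·77l77.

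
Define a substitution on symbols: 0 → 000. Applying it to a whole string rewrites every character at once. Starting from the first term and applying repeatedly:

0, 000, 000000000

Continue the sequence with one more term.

Apply φ to 000000000 symbol by symbol: 0→000, 0→000, 0→000, 0→000, 0→000, 0→000, 0→000, 0→000, 0→000; joined: 000 000 000 000 000 000 000 000 000.

000000000000000000000000000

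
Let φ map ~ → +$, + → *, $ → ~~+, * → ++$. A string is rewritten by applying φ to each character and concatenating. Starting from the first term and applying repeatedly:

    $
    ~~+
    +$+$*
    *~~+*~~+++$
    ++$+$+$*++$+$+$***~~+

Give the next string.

Replace each of the 21 characters of ++$+$+$*++$+$+$***~~+ in place — * * ~~+ * ~~+ * ~~+ ++$ * * ~~+ * ~~+ * ~~+ ++$ ++$ ++$ +$ +$ * — and concatenate.

**~~+*~~+*~~+++$**~~+*~~+*~~+++$++$++$+$+$*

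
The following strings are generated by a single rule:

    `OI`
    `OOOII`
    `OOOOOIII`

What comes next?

The n-th term is 2n-1 O's then n I's (n = 1, 2, …).
For the next term, n = 4, so the run lengths are 7, 4.

OOOOOOOIIII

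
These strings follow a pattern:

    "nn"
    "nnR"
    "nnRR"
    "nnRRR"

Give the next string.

The strings grow by a fixed suffix R each time.
One more step from nnRRR gives the answer.

nnRRRR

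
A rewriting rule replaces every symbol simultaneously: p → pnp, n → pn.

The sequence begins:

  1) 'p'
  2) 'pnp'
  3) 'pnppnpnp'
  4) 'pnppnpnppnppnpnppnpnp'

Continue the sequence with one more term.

pnppnpnppnppnpnppnpnppnppnpnppnppnpnppnpnppnppnpnppnpnp

Replace each of the 21 characters of pnppnpnppnppnpnppnpnp in place — pnp pn pnp pnp pn pnp pn pnp pnp pn pnp pnp pn pnp pn pnp pnp pn pnp pn pnp — and concatenate.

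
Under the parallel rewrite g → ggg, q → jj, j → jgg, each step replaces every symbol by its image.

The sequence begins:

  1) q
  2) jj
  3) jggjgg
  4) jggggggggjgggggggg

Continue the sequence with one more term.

jggggggggggggggggggggggggggjgggggggggggggggggggggggggg

Replace each of the 18 characters of jggggggggjgggggggg in place — jgg ggg ggg ggg ggg ggg ggg ggg ggg jgg ggg ggg ggg ggg ggg ggg ggg ggg — and concatenate.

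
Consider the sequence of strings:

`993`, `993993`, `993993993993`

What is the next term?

993993993993993993993993

s(k+1) = s(k)·s(k) — each term doubles the last.
So the next term is two copies of 993993993993.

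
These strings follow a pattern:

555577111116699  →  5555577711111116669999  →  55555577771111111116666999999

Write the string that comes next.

555555577777111111111116666699999999

Reading off run lengths: 5 runs 4, 5, 6; 7 runs 2, 3, 4; 1 runs 5, 7, 9; 6 runs 2, 3, 4; 9 runs 2, 4, 6 — each is linear in n (n = 1, 2, …).
At n = 4 the blocks have lengths 7, 5, 11, 5, 8.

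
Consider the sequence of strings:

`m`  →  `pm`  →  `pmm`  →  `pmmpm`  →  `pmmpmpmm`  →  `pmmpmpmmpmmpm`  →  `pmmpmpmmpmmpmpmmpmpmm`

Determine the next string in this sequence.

pmmpmpmmpmmpmpmmpmpmmpmmpmpmmpmmpm

From term 3 onward, concatenate the last term with the second-to-last: pm·m = pmm, pmm·pm = pmmpm, …
The next term joins pmmpmpmmpmmpmpmmpmpmm and pmmpmpmmpmmpm.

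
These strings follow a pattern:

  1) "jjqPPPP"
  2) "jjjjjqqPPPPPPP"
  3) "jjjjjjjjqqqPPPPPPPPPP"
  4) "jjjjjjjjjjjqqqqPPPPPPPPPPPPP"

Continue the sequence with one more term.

jjjjjjjjjjjjjjqqqqqPPPPPPPPPPPPPPPP

Reading off run lengths: j runs 2, 5, 8, 11; q runs 1, 2, 3, 4; P runs 4, 7, 10, 13 — each is linear in n (n = 1, 2, …).
At n = 5 the blocks have lengths 14, 5, 16.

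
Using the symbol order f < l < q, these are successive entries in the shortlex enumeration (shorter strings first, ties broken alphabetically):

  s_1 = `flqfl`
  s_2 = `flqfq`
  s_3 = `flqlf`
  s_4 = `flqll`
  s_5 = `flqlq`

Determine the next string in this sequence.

flqqf

Treat flqlq as a base-3 numeral over the given alphabet and add one, carrying through any trailing q's.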